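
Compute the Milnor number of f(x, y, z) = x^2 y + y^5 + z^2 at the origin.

The Hessian of f at 0 is [[0, 0, 0], [0, 0, 0], [0, 0, 2]] with rank 1, so corank 2. A Groebner basis of the Jacobian ideal J(f) in C{x,y,z} is {x^2/5 + y^4, x^3, x*y, z}; counting standard monomials gives mu = 6. Corank 2; j^3 = x^2*y has shape L^2 M (L != M), so D-series; mu = 6 gives D_6.

6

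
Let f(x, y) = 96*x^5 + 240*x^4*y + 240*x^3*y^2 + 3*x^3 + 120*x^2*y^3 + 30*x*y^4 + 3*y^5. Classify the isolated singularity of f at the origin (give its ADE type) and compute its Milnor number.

Type E_{8}, Milnor number mu = 8.

The Hessian of f at 0 is [[0, 0], [0, 0]] with rank 0, so corank 2. A Groebner basis of the Jacobian ideal J(f) in C{x,y} is {y^5, x*y^3 + y^4/8, x^2}; counting standard monomials gives mu = 8. Corank 2; j^3 = 3*x^3 is a perfect cube, so E-series; the 5-jet and mu = 8 give E_8.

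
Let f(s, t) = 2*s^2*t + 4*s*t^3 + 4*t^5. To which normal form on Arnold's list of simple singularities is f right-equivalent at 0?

D_6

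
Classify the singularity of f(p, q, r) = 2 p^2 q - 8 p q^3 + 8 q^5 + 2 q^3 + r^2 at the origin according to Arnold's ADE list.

D4

The Hessian of f at 0 has rank 1. Corank 2; j^3 = 2*q*(p^2 + q^2) splits into three distinct lines over C (the quadratic factor has nonzero discriminant), so D_4.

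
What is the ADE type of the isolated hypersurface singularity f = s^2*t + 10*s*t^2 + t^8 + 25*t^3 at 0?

D_{9}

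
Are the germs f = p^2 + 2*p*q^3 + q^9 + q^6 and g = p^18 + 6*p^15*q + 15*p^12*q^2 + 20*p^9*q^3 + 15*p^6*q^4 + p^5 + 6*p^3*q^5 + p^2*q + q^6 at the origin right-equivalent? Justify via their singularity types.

No.

The Hessian of f at 0 has rank 1. Corank 1: A-series; mu = 8 gives A_8. The Hessian of g at 0 has rank 0. Corank 2; j^3 = p^2*q has shape L^2 M (L != M), so D-series; mu = 7 gives D_7. f is A_8 but g is D_7, hence not right-equivalent.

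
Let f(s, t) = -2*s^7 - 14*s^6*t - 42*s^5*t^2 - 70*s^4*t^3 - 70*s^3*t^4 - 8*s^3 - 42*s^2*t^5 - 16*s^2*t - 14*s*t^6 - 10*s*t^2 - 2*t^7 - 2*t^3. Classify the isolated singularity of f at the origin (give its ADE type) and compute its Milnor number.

The Hessian of f at 0 is [[0, 0], [0, 0]] with rank 0, so corank 2. A Groebner basis of the Jacobian ideal J(f) in C{s,t} is {-128*s*t/7 + t^6 - 64*t^2/7, s*t^2 + t^3/2, s^2 + 3*s*t/2 + t^2/2}; counting standard monomials gives mu = 8. Corank 2; j^3 = -2*(s + t)*(2*s + t)^2 has shape L^2 M (L != M), so D-series; mu = 8 gives D_8.

Type D_{8}, Milnor number mu = 8.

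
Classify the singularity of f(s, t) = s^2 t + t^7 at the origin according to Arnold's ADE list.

The Hessian of f at 0 is [[0, 0], [0, 0]] with rank 0, so corank 2. A Groebner basis of the Jacobian ideal J(f) in C{s,t} is {s^2/7 + t^6, s^3, s*t}; counting standard monomials gives mu = 8. Corank 2; j^3 = s^2*t has shape L^2 M (L != M), so D-series; mu = 8 gives D_8.

D_{8}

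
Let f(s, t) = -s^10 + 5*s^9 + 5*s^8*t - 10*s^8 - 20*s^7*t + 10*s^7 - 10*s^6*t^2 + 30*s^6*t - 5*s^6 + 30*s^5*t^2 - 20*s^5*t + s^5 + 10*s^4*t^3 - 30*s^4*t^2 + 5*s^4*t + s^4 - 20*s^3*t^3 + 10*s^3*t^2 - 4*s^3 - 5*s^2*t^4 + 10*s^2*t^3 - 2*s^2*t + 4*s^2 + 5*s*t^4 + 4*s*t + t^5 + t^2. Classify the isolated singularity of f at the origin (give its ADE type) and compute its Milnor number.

The Hessian of f at 0 has rank 1. Corank 1: A-series; mu = 4 gives A_4.

Type A_{4}, Milnor number mu = 4.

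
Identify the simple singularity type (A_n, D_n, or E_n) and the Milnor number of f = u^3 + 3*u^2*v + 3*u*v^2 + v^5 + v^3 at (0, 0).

The Hessian of f at 0 has rank 0. Corank 2; j^3 = (u + v)^3 is a perfect cube, so E-series; the 5-jet and mu = 8 give E_8.

Type E_{8}, Milnor number mu = 8.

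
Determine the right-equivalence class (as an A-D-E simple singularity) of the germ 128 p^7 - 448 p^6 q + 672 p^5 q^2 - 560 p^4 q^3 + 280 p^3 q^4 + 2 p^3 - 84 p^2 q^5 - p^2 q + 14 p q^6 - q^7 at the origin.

D_8

The Hessian of f at 0 is [[0, 0], [0, 0]] with rank 0, so corank 2. A Groebner basis of the Jacobian ideal J(f) in C{p,q} is {p*q/14 + q^6, p*q^2, p^2 - p*q/2}; counting standard monomials gives mu = 8. Corank 2; j^3 = p^2*(2*p - q) has shape L^2 M (L != M), so D-series; mu = 8 gives D_8.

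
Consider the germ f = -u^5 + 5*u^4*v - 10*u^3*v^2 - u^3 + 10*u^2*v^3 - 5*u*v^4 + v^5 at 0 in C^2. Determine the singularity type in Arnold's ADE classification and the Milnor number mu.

Type E8, Milnor number mu = 8.

The Hessian of f at 0 is [[0, 0], [0, 0]] with rank 0, so corank 2. A Groebner basis of the Jacobian ideal J(f) in C{u,v} is {v^5, u*v^3 - v^4/4, u^2}; counting standard monomials gives mu = 8. Corank 2; j^3 = -u^3 is a perfect cube, so E-series; the 5-jet and mu = 8 give E_8.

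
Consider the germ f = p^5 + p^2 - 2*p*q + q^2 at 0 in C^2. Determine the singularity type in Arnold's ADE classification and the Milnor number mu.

Type A4, Milnor number mu = 4.

The Hessian of f at 0 is [[2, -2], [-2, 2]] with rank 1, so corank 1. A Groebner basis of the Jacobian ideal J(f) in C{p,q} is {q^4, p - q}; counting standard monomials gives mu = 4. Corank 1: A-series; mu = 4 gives A_4.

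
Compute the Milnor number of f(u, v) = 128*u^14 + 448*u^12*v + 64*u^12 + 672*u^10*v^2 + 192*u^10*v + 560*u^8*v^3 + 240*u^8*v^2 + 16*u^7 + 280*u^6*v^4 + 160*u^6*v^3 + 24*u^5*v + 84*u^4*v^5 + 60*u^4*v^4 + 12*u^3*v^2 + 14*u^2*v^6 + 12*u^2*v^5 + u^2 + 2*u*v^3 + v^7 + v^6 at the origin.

The Hessian of f at 0 is [[2, 0], [0, 0]] with rank 1, so corank 1. A Groebner basis of the Jacobian ideal J(f) in C{u,v} is {u + v^3, u^2}; counting standard monomials gives mu = 6. Corank 1: A-series; mu = 6 gives A_6.

6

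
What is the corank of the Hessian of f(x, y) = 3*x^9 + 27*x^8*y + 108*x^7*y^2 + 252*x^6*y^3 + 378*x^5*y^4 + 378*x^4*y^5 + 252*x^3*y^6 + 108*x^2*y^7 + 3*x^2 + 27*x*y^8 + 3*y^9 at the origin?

The Hessian at 0 is [[6, 0], [0, 0]] of rank 1; hence corank 1.

1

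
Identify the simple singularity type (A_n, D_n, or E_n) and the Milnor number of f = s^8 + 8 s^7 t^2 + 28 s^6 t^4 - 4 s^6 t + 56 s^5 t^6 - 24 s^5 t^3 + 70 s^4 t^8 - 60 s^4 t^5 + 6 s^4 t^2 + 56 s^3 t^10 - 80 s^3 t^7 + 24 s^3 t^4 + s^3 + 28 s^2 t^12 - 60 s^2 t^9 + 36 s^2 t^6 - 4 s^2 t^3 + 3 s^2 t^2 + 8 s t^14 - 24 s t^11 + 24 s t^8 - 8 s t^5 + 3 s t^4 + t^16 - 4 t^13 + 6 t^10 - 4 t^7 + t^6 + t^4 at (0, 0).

Type E_6, Milnor number mu = 6.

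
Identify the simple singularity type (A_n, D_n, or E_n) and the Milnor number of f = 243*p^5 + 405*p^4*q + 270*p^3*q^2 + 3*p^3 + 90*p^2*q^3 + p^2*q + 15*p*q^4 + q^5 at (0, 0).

Type D_{6}, Milnor number mu = 6.

The Hessian of f at 0 has rank 0. Corank 2; j^3 = p^2*(3*p + q) has shape L^2 M (L != M), so D-series; mu = 6 gives D_6.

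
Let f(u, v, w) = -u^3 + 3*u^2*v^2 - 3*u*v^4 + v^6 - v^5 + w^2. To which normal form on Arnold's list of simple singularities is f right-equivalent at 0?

The Hessian of f at 0 is [[0, 0, 0], [0, 0, 0], [0, 0, 2]] with rank 1, so corank 2. A Groebner basis of the Jacobian ideal J(f) in C{u,v,w} is {v^4, u^3, -u^2/2 + u*v^2, w}; counting standard monomials gives mu = 8. Corank 2; j^3 = -u^3 is a perfect cube, so E-series; the 5-jet and mu = 8 give E_8.

E_{8}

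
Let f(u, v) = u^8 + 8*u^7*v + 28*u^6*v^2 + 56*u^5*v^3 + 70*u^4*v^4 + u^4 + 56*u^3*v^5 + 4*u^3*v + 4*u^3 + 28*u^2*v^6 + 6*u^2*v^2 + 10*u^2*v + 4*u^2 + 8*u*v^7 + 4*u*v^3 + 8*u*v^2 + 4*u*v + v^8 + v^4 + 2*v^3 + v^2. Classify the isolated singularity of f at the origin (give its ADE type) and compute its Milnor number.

Type A_{7}, Milnor number mu = 7.

The Hessian of f at 0 is [[8, 4], [4, 2]] with rank 1, so corank 1. A Groebner basis of the Jacobian ideal J(f) in C{u,v} is {u*v^3 - 88*u*v^2 - 368*u*v - 320*u - 70*v^3 - 224*v^2 - 160*v, 112*u*v^2 + 448*u*v + 384*u + v^4 + 88*v^3 + 272*v^2 + 192*v, u^2 + 2*u*v + 2*u + v^2 + v}; counting standard monomials gives mu = 7. Corank 1: A-series; mu = 7 gives A_7.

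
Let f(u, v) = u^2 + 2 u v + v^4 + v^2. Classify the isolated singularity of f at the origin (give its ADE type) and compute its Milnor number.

The Hessian of f at 0 has rank 1. Corank 1: A-series; mu = 3 gives A_3.

Type A3, Milnor number mu = 3.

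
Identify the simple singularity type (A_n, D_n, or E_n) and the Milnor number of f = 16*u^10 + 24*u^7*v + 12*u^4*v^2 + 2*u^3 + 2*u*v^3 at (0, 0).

The Hessian of f at 0 has rank 0. Corank 2; j^3 = 2*u^3 is a perfect cube, so E-series; the 4-jet and mu = 7 give E_7.

Type E7, Milnor number mu = 7.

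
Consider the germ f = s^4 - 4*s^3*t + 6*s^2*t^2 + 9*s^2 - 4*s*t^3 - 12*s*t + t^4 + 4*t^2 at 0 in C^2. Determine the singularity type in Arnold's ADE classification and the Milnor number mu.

Type A_3, Milnor number mu = 3.

The Hessian of f at 0 has rank 1. Corank 1: A-series; mu = 3 gives A_3.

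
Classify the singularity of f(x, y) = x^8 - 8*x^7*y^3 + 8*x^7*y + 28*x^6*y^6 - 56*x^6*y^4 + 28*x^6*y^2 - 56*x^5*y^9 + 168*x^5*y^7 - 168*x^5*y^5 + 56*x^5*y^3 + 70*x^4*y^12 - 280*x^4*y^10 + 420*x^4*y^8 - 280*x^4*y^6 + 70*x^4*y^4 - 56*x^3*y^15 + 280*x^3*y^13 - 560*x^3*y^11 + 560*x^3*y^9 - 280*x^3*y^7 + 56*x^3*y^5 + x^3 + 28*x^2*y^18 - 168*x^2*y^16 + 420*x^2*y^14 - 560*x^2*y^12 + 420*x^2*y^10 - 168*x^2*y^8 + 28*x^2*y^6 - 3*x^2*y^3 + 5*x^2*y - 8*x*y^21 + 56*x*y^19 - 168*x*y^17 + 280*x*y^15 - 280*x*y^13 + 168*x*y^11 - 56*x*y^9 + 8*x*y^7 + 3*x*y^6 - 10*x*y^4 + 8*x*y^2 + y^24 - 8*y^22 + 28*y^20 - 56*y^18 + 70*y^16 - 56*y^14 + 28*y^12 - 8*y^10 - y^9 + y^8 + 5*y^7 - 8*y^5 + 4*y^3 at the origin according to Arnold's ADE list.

D_{9}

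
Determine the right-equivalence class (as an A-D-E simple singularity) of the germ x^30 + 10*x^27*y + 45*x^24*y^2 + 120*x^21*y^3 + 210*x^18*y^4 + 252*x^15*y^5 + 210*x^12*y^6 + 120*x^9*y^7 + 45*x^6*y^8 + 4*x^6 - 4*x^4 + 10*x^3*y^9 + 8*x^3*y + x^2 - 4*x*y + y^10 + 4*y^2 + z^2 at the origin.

A9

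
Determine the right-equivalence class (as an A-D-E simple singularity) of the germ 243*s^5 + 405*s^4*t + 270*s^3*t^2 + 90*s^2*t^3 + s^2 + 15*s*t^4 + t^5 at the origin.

A4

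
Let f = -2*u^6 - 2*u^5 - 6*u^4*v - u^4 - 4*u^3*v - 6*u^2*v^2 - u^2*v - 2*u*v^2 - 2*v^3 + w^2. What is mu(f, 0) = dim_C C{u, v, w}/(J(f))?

4

The Hessian of f at 0 has rank 1. Corank 2; j^3 = -v*(u^2 + 2*u*v + 2*v^2) splits into three distinct lines over C (the quadratic factor has nonzero discriminant), so D_4.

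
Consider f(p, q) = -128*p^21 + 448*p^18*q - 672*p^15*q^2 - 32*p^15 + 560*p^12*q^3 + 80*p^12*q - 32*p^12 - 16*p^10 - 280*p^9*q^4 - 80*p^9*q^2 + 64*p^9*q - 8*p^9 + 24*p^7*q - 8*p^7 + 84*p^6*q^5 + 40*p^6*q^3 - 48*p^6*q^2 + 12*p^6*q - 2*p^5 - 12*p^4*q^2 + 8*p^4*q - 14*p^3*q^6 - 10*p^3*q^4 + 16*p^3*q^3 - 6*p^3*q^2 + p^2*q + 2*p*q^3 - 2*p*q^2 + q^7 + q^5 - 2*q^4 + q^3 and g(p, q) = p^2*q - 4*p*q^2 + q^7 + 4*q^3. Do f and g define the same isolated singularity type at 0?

The Hessian of f at 0 is [[0, 0], [0, 0]] with rank 0, so corank 2. A Groebner basis of the Jacobian ideal J(f) in C{p,q} is {17*p^2/65 + p*q^3 + 59*p*q^2/65 - 9*p*q/26 - 19*q^3/26 + 11*q^2/130, 44*p^2/65 + 103*p*q^2/65 - 17*p*q/13 + q^4 - 20*q^3/13 + 41*q^2/65, p^3 + 116*p^2/65 - 18*p*q^2/65 - 105*p*q/26 - 31*q^3/26 + 293*q^2/130, p^2*q + 41*p^2/65 - 68*p*q^2/65 - 37*p*q/26 - 3*q^3/26 + 103*q^2/130}; counting standard monomials gives mu = 8. Corank 2; j^3 = q*(p - q)^2 has shape L^2 M (L != M), so D-series; mu = 8 gives D_8. The Hessian of g at 0 is [[0, 0], [0, 0]] with rank 0, so corank 2. A Groebner basis of the Jacobian ideal J(g) in C{p,q} is {p^2/7 + q^6 - 4*q^2/7, p^3 - 8*q^3, p*q - 2*q^2}; counting standard monomials gives mu = 8. Corank 2; j^3 = q*(p - 2*q)^2 has shape L^2 M (L != M), so D-series; mu = 8 gives D_8. Both have type D_8, hence right-equivalent.

Yes.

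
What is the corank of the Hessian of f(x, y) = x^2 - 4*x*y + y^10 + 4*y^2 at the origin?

Hessian at 0 has rank 1.

1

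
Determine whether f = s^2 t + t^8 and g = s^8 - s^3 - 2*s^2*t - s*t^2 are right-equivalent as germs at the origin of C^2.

The Hessian of f at 0 has rank 0. Corank 2; j^3 = s^2*t has shape L^2 M (L != M), so D-series; mu = 9 gives D_9. The Hessian of g at 0 has rank 0. Corank 2; j^3 = -s*(s + t)^2 has shape L^2 M (L != M), so D-series; mu = 9 gives D_9. Both have type D_9, hence right-equivalent.

Yes.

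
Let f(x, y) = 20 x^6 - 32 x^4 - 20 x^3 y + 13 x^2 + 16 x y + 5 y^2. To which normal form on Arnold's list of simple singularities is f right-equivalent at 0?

A1

The Hessian of f at 0 has rank 2. Corank 0: nondegenerate Morse point, so A_1.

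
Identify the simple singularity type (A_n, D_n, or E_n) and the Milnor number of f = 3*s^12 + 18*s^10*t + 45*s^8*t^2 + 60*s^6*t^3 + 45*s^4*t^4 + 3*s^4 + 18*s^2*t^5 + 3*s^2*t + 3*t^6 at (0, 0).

Type D_7, Milnor number mu = 7.

The Hessian of f at 0 is [[0, 0], [0, 0]] with rank 0, so corank 2. A Groebner basis of the Jacobian ideal J(f) in C{s,t} is {s^2/6 + t^5, s^3, s*t}; counting standard monomials gives mu = 7. Corank 2; j^3 = 3*s^2*t has shape L^2 M (L != M), so D-series; mu = 7 gives D_7.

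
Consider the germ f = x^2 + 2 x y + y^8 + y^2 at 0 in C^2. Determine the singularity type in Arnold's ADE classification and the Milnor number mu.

Type A_7, Milnor number mu = 7.

The Hessian of f at 0 has rank 1. Corank 1: A-series; mu = 7 gives A_7.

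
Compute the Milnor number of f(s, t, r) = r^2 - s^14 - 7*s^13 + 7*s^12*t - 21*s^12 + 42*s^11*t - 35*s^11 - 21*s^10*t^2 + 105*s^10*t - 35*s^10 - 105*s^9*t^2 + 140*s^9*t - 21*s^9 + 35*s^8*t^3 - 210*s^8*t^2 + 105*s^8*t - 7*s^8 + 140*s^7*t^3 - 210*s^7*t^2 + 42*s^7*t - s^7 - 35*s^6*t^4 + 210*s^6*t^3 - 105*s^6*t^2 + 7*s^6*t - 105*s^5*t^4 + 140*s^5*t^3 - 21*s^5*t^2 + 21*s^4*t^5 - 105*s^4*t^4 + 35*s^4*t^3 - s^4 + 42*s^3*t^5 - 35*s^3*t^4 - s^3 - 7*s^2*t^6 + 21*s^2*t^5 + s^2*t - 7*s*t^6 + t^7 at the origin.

8

The Hessian of f at 0 has rank 1. Corank 2; j^3 = -s^2*(s - t) has shape L^2 M (L != M), so D-series; mu = 8 gives D_8.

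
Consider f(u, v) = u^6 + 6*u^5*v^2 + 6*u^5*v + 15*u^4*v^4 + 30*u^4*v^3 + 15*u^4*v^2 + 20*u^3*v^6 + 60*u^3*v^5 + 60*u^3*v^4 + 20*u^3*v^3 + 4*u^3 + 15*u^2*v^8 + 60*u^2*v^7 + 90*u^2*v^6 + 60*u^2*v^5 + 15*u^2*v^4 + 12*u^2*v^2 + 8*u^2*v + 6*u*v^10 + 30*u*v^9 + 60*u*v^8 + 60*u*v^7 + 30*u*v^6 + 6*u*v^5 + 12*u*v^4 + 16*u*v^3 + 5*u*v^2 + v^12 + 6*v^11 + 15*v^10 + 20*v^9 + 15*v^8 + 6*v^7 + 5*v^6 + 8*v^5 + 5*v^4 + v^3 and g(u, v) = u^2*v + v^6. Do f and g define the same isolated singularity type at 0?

Yes.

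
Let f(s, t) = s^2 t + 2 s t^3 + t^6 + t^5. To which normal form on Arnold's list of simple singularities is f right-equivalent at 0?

The Hessian of f at 0 is [[0, 0], [0, 0]] with rank 0, so corank 2. A Groebner basis of the Jacobian ideal J(f) in C{s,t} is {s^3, s^2*t + s^2/6 + s*t^2/6, s*t + t^3}; counting standard monomials gives mu = 7. Corank 2; j^3 = s^2*t has shape L^2 M (L != M), so D-series; mu = 7 gives D_7.

D_7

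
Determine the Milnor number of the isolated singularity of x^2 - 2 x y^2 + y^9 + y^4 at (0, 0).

The Hessian of f at 0 has rank 1. Corank 1: A-series; mu = 8 gives A_8.

8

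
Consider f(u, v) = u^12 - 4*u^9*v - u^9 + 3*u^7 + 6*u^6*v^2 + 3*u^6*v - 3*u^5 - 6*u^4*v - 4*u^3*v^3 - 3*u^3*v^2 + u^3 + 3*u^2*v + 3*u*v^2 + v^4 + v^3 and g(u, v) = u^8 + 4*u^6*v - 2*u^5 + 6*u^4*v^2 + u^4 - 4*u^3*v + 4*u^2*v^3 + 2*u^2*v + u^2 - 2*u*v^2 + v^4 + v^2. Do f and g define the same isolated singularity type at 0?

The Hessian of f at 0 has rank 0. Corank 2; j^3 = (u + v)^3 is a perfect cube, so E-series; the 4-jet and mu = 6 give E_6. The Hessian of g at 0 has rank 2. Corank 0: nondegenerate Morse point, so A_1. f is E_6 but g is A_1, hence not right-equivalent.

No.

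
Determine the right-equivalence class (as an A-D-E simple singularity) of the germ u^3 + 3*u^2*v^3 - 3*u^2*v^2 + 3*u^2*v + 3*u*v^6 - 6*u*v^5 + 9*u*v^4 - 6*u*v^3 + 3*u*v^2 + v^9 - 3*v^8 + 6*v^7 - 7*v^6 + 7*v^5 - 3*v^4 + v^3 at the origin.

E_{8}

The Hessian of f at 0 is [[0, 0], [0, 0]] with rank 0, so corank 2. A Groebner basis of the Jacobian ideal J(f) in C{u,v} is {u^2/2 + u*v^3 - u*v^2 + u*v - v^3 + v^2/2, v^4, u^3 - 3*u^2 + 3*u*v^2 - 6*u*v + 4*v^3 - 3*v^2, u^2*v + u^2 + 2*u*v - v^3 + v^2}; counting standard monomials gives mu = 8. Corank 2; j^3 = (u + v)^3 is a perfect cube, so E-series; the 5-jet and mu = 8 give E_8.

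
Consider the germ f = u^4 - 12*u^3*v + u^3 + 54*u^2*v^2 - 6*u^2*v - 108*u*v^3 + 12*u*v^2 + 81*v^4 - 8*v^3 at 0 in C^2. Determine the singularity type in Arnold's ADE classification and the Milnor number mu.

The Hessian of f at 0 has rank 0. Corank 2; j^3 = (u - 2*v)^3 is a perfect cube, so E-series; the 4-jet and mu = 6 give E_6.

Type E_{6}, Milnor number mu = 6.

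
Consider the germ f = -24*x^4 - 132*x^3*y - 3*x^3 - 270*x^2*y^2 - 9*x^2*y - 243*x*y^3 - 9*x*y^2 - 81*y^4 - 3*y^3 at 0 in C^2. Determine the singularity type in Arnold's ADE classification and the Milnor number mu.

Type E7, Milnor number mu = 7.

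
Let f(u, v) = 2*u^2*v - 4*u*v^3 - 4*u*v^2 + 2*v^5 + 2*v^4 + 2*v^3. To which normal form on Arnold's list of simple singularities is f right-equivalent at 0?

D_{5}

The Hessian of f at 0 has rank 0. Corank 2; j^3 = 2*v*(u - v)^2 has shape L^2 M (L != M), so D-series; mu = 5 gives D_5.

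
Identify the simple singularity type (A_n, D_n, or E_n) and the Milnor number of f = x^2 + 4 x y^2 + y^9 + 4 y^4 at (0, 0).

Type A8, Milnor number mu = 8.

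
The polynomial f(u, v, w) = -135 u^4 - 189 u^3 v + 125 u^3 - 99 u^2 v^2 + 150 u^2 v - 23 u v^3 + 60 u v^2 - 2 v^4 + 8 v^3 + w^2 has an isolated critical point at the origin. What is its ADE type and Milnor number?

Type E7, Milnor number mu = 7.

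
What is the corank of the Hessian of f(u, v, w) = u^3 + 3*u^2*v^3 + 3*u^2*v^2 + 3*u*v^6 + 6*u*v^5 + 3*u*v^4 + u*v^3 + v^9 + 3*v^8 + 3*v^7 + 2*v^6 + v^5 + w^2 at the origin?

The Hessian at 0 is [[0, 0, 0], [0, 0, 0], [0, 0, 2]] of rank 1; hence corank 2.

2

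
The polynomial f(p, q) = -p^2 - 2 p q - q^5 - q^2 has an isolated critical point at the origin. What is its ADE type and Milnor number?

Type A_4, Milnor number mu = 4.

The Hessian of f at 0 is [[-2, -2], [-2, -2]] with rank 1, so corank 1. A Groebner basis of the Jacobian ideal J(f) in C{p,q} is {q^4, p + q}; counting standard monomials gives mu = 4. Corank 1: A-series; mu = 4 gives A_4.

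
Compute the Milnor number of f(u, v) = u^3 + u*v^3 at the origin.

The Hessian of f at 0 is [[0, 0], [0, 0]] with rank 0, so corank 2. A Groebner basis of the Jacobian ideal J(f) in C{u,v} is {u^3, u*v^2, 3*u^2 + v^3}; counting standard monomials gives mu = 7. Corank 2; j^3 = u^3 is a perfect cube, so E-series; the 4-jet and mu = 7 give E_7.

7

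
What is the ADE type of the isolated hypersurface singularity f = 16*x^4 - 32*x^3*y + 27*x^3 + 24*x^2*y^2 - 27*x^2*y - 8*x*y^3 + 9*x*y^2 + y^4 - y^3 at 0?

E_6

The Hessian of f at 0 has rank 0. Corank 2; j^3 = (3*x - y)^3 is a perfect cube, so E-series; the 4-jet and mu = 6 give E_6.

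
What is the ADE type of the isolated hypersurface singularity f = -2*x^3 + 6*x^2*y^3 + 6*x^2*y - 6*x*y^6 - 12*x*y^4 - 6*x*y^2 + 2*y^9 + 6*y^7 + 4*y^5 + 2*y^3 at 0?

E8

The Hessian of f at 0 is [[0, 0], [0, 0]] with rank 0, so corank 2. A Groebner basis of the Jacobian ideal J(f) in C{x,y} is {-x^2/2 + x*y^3 + x*y - y^2/2, y^4, x^3 - 3*x*y^2 + 2*y^3, x^2*y - 2*x*y^2 + y^3}; counting standard monomials gives mu = 8. Corank 2; j^3 = -2*(x - y)^3 is a perfect cube, so E-series; the 5-jet and mu = 8 give E_8.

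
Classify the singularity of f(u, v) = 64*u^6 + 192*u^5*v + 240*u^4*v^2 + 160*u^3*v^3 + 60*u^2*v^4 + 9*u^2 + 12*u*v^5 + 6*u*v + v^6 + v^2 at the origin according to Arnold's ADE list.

The Hessian of f at 0 is [[18, 6], [6, 2]] with rank 1, so corank 1. A Groebner basis of the Jacobian ideal J(f) in C{u,v} is {v^5, u + v/3}; counting standard monomials gives mu = 5. Corank 1: A-series; mu = 5 gives A_5.

A_{5}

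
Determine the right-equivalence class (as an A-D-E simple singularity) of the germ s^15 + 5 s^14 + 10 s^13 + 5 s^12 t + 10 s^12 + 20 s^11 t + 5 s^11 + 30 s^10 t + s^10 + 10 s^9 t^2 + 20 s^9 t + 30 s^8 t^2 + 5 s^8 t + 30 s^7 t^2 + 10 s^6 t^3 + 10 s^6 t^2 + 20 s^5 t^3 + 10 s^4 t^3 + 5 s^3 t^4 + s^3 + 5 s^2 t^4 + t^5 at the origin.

The Hessian of f at 0 has rank 0. Corank 2; j^3 = s^3 is a perfect cube, so E-series; the 5-jet and mu = 8 give E_8.

E_{8}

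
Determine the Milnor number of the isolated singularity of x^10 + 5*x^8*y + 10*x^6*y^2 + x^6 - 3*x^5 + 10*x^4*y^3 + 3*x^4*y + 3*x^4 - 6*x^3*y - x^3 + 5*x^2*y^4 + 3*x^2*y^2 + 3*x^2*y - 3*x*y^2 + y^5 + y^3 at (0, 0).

8

The Hessian of f at 0 has rank 0. Corank 2; j^3 = -(x - y)^3 is a perfect cube, so E-series; the 5-jet and mu = 8 give E_8.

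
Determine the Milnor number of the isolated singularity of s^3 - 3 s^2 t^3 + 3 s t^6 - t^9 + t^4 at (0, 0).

6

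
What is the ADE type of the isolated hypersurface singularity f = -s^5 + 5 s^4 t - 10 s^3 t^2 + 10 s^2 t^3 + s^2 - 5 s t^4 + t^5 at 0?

A4

The Hessian of f at 0 has rank 1. Corank 1: A-series; mu = 4 gives A_4.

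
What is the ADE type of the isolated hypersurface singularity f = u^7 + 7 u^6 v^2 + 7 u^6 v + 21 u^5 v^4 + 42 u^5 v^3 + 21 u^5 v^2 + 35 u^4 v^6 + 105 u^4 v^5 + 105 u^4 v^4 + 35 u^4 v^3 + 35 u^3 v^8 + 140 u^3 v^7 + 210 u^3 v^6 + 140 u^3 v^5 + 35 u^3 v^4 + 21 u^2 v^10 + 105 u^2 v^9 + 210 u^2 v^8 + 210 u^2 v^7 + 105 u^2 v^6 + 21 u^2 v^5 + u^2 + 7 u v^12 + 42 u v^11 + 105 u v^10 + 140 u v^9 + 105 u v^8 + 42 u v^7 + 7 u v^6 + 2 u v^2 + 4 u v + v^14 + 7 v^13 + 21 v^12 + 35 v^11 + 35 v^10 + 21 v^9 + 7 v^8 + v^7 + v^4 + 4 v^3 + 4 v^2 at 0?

The Hessian of f at 0 has rank 1. Corank 1: A-series; mu = 6 gives A_6.

A_6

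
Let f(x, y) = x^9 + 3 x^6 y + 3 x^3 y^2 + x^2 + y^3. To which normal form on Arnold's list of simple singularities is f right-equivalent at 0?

A2

The Hessian of f at 0 is [[2, 0], [0, 0]] with rank 1, so corank 1. A Groebner basis of the Jacobian ideal J(f) in C{x,y} is {y^2, x}; counting standard monomials gives mu = 2. Corank 1: A-series; mu = 2 gives A_2.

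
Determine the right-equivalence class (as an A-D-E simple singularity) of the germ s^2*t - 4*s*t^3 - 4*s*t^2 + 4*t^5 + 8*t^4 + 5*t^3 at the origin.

The Hessian of f at 0 has rank 0. Corank 2; j^3 = t*(s^2 - 4*s*t + 5*t^2) splits into three distinct lines over C (the quadratic factor has nonzero discriminant), so D_4.

D4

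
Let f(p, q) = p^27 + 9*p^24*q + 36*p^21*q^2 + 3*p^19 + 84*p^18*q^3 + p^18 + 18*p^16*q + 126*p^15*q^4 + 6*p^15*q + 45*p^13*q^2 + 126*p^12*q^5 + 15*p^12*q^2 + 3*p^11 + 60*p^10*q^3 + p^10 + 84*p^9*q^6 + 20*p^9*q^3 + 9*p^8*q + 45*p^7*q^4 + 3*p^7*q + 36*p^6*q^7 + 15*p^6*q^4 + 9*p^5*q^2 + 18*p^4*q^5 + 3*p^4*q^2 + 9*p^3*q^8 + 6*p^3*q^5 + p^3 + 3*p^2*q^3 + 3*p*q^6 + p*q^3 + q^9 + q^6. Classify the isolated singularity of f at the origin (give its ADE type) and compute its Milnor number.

Type E7, Milnor number mu = 7.

The Hessian of f at 0 is [[0, 0], [0, 0]] with rank 0, so corank 2. A Groebner basis of the Jacobian ideal J(f) in C{p,q} is {p^3, p*q^2, 3*p^2 + q^3}; counting standard monomials gives mu = 7. Corank 2; j^3 = p^3 is a perfect cube, so E-series; the 4-jet and mu = 7 give E_7.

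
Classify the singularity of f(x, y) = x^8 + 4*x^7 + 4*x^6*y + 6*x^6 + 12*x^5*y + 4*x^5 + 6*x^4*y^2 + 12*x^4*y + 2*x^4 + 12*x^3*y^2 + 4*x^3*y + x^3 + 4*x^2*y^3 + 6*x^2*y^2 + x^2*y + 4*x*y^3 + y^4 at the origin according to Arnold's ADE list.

D_{5}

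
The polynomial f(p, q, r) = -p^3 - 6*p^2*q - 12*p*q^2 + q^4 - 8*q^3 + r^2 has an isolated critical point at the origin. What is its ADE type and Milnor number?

Type E_6, Milnor number mu = 6.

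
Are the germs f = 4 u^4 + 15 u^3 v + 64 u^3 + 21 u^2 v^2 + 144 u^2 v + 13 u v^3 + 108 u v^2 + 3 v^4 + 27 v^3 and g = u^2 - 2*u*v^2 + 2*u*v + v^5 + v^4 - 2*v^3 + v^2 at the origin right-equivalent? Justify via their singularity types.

No.

The Hessian of f at 0 is [[0, 0], [0, 0]] with rank 0, so corank 2. A Groebner basis of the Jacobian ideal J(f) in C{u,v} is {196608*u^2 + 294912*u*v + v^4 + 64*v^3 + 110592*v^2, u^3 + 1008*u^2 + 1512*u*v + 3*v^3/4 + 567*v^2, u^2*v - 832*u^2 - 1248*u*v - 5*v^3/6 - 468*v^2, 512*u^2 + u*v^2 + 768*u*v + 11*v^3/12 + 288*v^2}; counting standard monomials gives mu = 7. Corank 2; j^3 = (4*u + 3*v)^3 is a perfect cube, so E-series; the 4-jet and mu = 7 give E_7. The Hessian of g at 0 is [[2, 2], [2, 2]] with rank 1, so corank 1. A Groebner basis of the Jacobian ideal J(g) in C{u,v} is {u^2 + 2*u*v + u + v, -u + v^2 - v}; counting standard monomials gives mu = 4. Corank 1: A-series; mu = 4 gives A_4. f is E_7 but g is A_4, hence not right-equivalent.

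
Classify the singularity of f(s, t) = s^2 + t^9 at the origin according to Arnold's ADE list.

The Hessian of f at 0 has rank 1. Corank 1: A-series; mu = 8 gives A_8.

A_8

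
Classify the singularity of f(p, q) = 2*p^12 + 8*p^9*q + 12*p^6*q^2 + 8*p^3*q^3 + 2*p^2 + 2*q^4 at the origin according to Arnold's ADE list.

The Hessian of f at 0 has rank 1. Corank 1: A-series; mu = 3 gives A_3.

A_3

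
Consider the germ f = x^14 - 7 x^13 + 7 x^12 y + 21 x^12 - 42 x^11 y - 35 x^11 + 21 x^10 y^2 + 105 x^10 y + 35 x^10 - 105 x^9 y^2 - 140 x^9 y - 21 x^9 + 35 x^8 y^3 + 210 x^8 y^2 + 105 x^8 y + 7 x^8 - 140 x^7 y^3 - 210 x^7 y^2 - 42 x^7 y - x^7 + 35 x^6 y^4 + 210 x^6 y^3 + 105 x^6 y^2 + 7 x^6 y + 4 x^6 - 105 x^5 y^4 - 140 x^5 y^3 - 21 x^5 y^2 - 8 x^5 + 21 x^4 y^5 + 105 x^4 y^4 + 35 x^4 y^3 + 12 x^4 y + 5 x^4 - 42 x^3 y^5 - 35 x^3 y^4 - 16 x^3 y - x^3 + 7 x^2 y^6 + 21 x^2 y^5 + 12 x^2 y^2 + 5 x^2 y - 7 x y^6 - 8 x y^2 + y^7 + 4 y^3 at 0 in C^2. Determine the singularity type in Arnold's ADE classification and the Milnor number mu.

Type D8, Milnor number mu = 8.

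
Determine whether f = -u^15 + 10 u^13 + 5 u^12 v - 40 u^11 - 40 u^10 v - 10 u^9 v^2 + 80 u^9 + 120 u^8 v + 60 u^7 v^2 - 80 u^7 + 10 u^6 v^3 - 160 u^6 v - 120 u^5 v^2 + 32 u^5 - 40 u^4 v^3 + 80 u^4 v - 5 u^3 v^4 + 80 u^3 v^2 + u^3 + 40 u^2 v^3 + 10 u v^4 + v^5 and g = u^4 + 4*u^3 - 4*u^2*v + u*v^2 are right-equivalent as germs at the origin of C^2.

No.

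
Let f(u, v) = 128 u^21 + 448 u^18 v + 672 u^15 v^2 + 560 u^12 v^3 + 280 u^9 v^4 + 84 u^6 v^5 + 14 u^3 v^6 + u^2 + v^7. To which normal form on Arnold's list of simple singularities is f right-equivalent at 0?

The Hessian of f at 0 is [[2, 0], [0, 0]] with rank 1, so corank 1. A Groebner basis of the Jacobian ideal J(f) in C{u,v} is {v^6, u}; counting standard monomials gives mu = 6. Corank 1: A-series; mu = 6 gives A_6.

A_{6}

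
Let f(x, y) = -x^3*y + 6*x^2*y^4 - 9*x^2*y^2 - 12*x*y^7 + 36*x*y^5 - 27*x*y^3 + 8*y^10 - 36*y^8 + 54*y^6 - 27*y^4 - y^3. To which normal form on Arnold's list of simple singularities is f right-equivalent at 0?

E7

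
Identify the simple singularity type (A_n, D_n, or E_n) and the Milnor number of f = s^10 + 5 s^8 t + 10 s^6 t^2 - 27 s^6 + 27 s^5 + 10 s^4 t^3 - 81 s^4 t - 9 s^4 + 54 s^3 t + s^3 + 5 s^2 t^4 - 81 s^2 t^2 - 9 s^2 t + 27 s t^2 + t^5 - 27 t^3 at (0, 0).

Type E_{8}, Milnor number mu = 8.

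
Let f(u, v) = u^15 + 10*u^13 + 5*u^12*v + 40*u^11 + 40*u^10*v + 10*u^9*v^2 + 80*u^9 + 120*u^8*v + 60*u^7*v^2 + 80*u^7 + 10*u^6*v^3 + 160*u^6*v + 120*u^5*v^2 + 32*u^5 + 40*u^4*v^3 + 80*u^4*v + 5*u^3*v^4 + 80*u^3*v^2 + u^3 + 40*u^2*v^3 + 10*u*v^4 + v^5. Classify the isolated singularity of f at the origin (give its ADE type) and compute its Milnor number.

Type E_{8}, Milnor number mu = 8.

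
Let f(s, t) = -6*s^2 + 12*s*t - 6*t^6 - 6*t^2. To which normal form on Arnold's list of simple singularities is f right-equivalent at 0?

A5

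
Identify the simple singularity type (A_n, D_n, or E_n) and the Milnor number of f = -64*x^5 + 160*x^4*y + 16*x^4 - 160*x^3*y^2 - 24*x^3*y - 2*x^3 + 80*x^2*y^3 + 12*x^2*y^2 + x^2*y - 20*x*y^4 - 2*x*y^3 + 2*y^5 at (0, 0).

Type D_6, Milnor number mu = 6.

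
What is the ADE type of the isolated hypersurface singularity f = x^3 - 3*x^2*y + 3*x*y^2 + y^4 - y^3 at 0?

E_6

The Hessian of f at 0 is [[0, 0], [0, 0]] with rank 0, so corank 2. A Groebner basis of the Jacobian ideal J(f) in C{x,y} is {y^3, x^2 - 2*x*y + y^2}; counting standard monomials gives mu = 6. Corank 2; j^3 = (x - y)^3 is a perfect cube, so E-series; the 4-jet and mu = 6 give E_6.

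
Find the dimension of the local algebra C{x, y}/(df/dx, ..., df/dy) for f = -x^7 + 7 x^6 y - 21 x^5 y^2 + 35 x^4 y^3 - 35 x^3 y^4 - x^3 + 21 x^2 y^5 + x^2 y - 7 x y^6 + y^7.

The Hessian of f at 0 has rank 0. Corank 2; j^3 = -x^2*(x - y) has shape L^2 M (L != M), so D-series; mu = 8 gives D_8.

8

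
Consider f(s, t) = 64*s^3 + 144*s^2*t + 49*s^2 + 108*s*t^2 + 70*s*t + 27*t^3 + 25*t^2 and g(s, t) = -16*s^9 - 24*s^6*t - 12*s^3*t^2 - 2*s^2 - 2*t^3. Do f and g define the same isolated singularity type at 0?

Yes.

The Hessian of f at 0 is [[98, 70], [70, 50]] with rank 1, so corank 1. A Groebner basis of the Jacobian ideal J(f) in C{s,t} is {t^2, s + 5*t/7}; counting standard monomials gives mu = 2. Corank 1: A-series; mu = 2 gives A_2. The Hessian of g at 0 is [[-4, 0], [0, 0]] with rank 1, so corank 1. A Groebner basis of the Jacobian ideal J(g) in C{s,t} is {t^2, s}; counting standard monomials gives mu = 2. Corank 1: A-series; mu = 2 gives A_2. Both have type A_2, hence right-equivalent.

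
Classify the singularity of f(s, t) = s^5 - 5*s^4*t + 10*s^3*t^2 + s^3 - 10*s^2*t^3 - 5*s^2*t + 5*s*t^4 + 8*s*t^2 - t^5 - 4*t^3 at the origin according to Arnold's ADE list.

D6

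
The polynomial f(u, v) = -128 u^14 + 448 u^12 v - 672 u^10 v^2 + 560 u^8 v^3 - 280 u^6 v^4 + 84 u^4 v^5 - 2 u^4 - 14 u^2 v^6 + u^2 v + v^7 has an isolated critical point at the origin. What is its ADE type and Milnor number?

Type D8, Milnor number mu = 8.

The Hessian of f at 0 has rank 0. Corank 2; j^3 = u^2*v has shape L^2 M (L != M), so D-series; mu = 8 gives D_8.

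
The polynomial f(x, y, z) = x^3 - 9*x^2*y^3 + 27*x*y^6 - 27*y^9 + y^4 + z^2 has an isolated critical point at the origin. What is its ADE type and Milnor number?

The Hessian of f at 0 is [[0, 0, 0], [0, 0, 0], [0, 0, 2]] with rank 1, so corank 2. A Groebner basis of the Jacobian ideal J(f) in C{x,y,z} is {y^3, x^2, z}; counting standard monomials gives mu = 6. Corank 2; j^3 = x^3 is a perfect cube, so E-series; the 4-jet and mu = 6 give E_6.

Type E6, Milnor number mu = 6.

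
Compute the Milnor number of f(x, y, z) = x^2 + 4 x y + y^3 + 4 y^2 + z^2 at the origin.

2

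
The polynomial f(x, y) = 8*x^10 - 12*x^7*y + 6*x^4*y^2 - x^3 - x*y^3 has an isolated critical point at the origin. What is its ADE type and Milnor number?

The Hessian of f at 0 has rank 0. Corank 2; j^3 = -x^3 is a perfect cube, so E-series; the 4-jet and mu = 7 give E_7.

Type E7, Milnor number mu = 7.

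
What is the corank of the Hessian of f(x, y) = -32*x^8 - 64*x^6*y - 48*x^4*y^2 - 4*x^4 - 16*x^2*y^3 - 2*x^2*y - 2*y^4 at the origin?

Hessian at 0 has rank 0.

2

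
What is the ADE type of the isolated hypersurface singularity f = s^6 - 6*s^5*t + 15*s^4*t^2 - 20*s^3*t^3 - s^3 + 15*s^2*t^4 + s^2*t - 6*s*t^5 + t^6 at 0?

The Hessian of f at 0 has rank 0. Corank 2; j^3 = -s^2*(s - t) has shape L^2 M (L != M), so D-series; mu = 7 gives D_7.

D_7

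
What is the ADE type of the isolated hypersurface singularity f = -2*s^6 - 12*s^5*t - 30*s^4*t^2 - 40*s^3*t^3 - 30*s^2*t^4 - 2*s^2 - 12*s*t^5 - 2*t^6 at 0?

The Hessian of f at 0 has rank 1. Corank 1: A-series; mu = 5 gives A_5.

A_5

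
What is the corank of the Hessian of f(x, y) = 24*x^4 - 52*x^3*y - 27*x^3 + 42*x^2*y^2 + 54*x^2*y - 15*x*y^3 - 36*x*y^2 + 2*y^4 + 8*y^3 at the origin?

2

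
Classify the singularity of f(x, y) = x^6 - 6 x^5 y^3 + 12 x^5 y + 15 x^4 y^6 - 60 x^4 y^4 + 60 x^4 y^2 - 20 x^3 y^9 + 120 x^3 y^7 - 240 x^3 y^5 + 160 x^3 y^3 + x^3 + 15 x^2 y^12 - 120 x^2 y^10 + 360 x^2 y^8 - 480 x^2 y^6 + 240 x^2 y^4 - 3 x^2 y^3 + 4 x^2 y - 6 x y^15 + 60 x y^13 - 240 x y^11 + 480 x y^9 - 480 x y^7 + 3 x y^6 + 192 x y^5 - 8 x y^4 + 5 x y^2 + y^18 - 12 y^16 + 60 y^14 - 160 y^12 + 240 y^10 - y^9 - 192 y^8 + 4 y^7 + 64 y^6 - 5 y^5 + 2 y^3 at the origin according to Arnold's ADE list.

The Hessian of f at 0 is [[0, 0], [0, 0]] with rank 0, so corank 2. A Groebner basis of the Jacobian ideal J(f) in C{x,y} is {-x^2 - 3*x*y + y^4 - 2*y^2, x^3 + x^2/2 + x*y + y^3 + y^2/2, x^2*y - x^2/3 - 2*x*y/3 - y^3 - y^2/3, x^2/6 + x*y^2 + x*y/3 + y^3 + y^2/6}; counting standard monomials gives mu = 7. Corank 2; j^3 = (x + y)^2*(x + 2*y) has shape L^2 M (L != M), so D-series; mu = 7 gives D_7.

D_{7}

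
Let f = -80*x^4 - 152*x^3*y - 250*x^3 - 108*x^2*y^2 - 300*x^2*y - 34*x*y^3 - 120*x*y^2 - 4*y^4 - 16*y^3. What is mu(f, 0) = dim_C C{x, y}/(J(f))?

7

The Hessian of f at 0 is [[0, 0], [0, 0]] with rank 0, so corank 2. A Groebner basis of the Jacobian ideal J(f) in C{x,y} is {1171875*x^2/4 + 234375*x*y + y^4 + 125*y^3/4 + 46875*y^2, x^3 + 675*x^2/2 + 270*x*y + y^3/10 + 54*y^2, x^2*y - 2125*x^2/4 - 425*x*y - 13*y^3/60 - 85*y^2, 625*x^2 + x*y^2 + 500*x*y + 7*y^3/15 + 100*y^2}; counting standard monomials gives mu = 7. Corank 2; j^3 = -2*(5*x + 2*y)^3 is a perfect cube, so E-series; the 4-jet and mu = 7 give E_7.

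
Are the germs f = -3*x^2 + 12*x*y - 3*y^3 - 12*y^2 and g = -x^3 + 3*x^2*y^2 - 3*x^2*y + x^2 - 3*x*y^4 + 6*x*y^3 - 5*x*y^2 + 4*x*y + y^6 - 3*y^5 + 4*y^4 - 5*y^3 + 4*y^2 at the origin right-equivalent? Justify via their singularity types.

The Hessian of f at 0 is [[-6, 12], [12, -24]] with rank 1, so corank 1. A Groebner basis of the Jacobian ideal J(f) in C{x,y} is {y^2, x - 2*y}; counting standard monomials gives mu = 2. Corank 1: A-series; mu = 2 gives A_2. The Hessian of g at 0 is [[2, 4], [4, 8]] with rank 1, so corank 1. A Groebner basis of the Jacobian ideal J(g) in C{x,y} is {y^2, x + 2*y}; counting standard monomials gives mu = 2. Corank 1: A-series; mu = 2 gives A_2. Both have type A_2, hence right-equivalent.

Yes.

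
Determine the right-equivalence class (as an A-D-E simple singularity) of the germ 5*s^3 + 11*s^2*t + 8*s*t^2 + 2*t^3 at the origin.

D4

The Hessian of f at 0 is [[0, 0], [0, 0]] with rank 0, so corank 2. A Groebner basis of the Jacobian ideal J(f) in C{s,t} is {t^3, s^2 + 2*t^2, s*t - t^2}; counting standard monomials gives mu = 4. Corank 2; j^3 = (s + t)*(5*s^2 + 6*s*t + 2*t^2) splits into three distinct lines over C (the quadratic factor has nonzero discriminant), so D_4.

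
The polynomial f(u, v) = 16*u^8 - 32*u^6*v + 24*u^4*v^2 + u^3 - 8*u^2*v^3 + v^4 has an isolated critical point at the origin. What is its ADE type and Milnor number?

Type E6, Milnor number mu = 6.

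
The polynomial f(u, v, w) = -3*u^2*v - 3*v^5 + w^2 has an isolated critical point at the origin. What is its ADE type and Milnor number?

Type D6, Milnor number mu = 6.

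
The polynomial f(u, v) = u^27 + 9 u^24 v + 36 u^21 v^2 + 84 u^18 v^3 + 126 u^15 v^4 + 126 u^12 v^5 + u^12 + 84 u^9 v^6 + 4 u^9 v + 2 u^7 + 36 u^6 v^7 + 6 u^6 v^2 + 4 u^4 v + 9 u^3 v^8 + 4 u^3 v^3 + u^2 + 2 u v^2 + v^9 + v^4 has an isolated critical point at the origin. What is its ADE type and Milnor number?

The Hessian of f at 0 has rank 1. Corank 1: A-series; mu = 8 gives A_8.

Type A8, Milnor number mu = 8.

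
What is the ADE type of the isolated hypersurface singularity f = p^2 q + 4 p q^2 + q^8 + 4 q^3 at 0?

The Hessian of f at 0 has rank 0. Corank 2; j^3 = q*(p + 2*q)^2 has shape L^2 M (L != M), so D-series; mu = 9 gives D_9.

D_{9}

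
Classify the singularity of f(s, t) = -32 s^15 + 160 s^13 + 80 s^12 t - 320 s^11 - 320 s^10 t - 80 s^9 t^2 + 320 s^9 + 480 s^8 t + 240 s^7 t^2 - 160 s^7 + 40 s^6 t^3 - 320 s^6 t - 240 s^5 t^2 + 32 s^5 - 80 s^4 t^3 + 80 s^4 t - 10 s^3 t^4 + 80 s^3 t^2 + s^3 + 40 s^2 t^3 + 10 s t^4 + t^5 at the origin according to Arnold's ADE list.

E_8

The Hessian of f at 0 has rank 0. Corank 2; j^3 = s^3 is a perfect cube, so E-series; the 5-jet and mu = 8 give E_8.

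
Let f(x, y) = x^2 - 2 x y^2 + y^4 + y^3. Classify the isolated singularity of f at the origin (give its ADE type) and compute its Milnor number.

Type A2, Milnor number mu = 2.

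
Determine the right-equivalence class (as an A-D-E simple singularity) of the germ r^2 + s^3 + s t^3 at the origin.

The Hessian of f at 0 has rank 1. Corank 2; j^3 = s^3 is a perfect cube, so E-series; the 4-jet and mu = 7 give E_7.

E_{7}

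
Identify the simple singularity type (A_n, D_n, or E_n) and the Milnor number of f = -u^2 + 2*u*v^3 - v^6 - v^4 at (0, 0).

The Hessian of f at 0 is [[-2, 0], [0, 0]] with rank 1, so corank 1. A Groebner basis of the Jacobian ideal J(f) in C{u,v} is {v^3, u}; counting standard monomials gives mu = 3. Corank 1: A-series; mu = 3 gives A_3.

Type A3, Milnor number mu = 3.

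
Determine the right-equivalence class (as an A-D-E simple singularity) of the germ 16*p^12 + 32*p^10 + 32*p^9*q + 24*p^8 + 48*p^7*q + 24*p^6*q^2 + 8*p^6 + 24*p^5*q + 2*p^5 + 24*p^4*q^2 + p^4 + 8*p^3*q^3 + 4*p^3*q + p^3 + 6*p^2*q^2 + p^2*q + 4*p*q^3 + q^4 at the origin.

D_{5}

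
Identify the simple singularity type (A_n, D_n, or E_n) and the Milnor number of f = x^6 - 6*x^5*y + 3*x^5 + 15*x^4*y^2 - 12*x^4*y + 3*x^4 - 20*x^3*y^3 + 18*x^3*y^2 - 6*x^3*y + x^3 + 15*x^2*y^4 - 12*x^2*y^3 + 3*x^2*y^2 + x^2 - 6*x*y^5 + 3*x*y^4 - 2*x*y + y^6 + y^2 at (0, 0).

Type A_2, Milnor number mu = 2.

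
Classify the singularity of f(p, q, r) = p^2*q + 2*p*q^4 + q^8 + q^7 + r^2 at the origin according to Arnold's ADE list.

D_{9}

The Hessian of f at 0 is [[0, 0, 0], [0, 0, 0], [0, 0, 2]] with rank 1, so corank 2. A Groebner basis of the Jacobian ideal J(f) in C{p,q,r} is {p^2*q^2, 8*p^2*q + p^2 + p*q^3, p*q + q^4, p^3, r}; counting standard monomials gives mu = 9. Corank 2; j^3 = p^2*q has shape L^2 M (L != M), so D-series; mu = 9 gives D_9.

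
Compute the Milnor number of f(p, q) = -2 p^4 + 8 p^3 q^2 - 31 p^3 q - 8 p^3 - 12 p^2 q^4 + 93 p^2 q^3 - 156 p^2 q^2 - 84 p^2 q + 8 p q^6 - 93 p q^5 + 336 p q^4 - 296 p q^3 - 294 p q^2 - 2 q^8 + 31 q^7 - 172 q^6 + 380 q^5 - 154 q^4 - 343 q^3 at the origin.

The Hessian of f at 0 is [[0, 0], [0, 0]] with rank 0, so corank 2. A Groebner basis of the Jacobian ideal J(f) in C{p,q} is {-256*p^2/277 - 1792*p*q/277 + q^4 - 8*q^3/831 - 3136*q^2/277, p^3 - 9828*p^2/277 - 68796*p*q/277 + 11774*q^3/277 - 120393*q^2/277, p^2*q + 5608*p^2/831 + 39256*p*q/831 - 30364*q^3/2493 + 68698*q^2/831, -800*p^2/831 + p*q^2 - 5600*p*q/831 + 17401*q^3/4986 - 9800*q^2/831}; counting standard monomials gives mu = 7. Corank 2; j^3 = -(2*p + 7*q)^3 is a perfect cube, so E-series; the 4-jet and mu = 7 give E_7.

7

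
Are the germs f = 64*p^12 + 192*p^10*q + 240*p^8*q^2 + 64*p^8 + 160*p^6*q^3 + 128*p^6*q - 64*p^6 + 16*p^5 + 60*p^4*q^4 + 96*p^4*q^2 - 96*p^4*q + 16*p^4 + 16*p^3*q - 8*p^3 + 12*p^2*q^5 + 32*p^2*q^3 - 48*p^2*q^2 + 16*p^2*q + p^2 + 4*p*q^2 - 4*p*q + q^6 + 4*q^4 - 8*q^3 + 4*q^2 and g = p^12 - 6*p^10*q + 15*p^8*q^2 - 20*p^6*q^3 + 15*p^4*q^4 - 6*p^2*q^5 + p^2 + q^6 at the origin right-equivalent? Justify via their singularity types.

The Hessian of f at 0 has rank 1. Corank 1: A-series; mu = 5 gives A_5. The Hessian of g at 0 has rank 1. Corank 1: A-series; mu = 5 gives A_5. Both have type A_5, hence right-equivalent.

Yes.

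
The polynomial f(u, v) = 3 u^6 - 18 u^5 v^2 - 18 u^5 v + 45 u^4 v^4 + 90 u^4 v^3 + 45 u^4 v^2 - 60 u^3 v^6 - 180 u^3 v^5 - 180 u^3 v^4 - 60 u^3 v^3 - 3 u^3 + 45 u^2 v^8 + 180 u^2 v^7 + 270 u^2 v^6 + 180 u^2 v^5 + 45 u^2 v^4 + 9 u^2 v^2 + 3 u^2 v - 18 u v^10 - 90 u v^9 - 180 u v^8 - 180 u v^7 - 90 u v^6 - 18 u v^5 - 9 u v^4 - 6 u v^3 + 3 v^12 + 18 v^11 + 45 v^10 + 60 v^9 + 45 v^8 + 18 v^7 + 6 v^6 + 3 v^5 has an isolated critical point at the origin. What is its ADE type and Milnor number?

The Hessian of f at 0 has rank 0. Corank 2; j^3 = -3*u^2*(u - v) has shape L^2 M (L != M), so D-series; mu = 7 gives D_7.

Type D_{7}, Milnor number mu = 7.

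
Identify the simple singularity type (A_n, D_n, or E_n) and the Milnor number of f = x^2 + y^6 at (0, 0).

Type A_{5}, Milnor number mu = 5.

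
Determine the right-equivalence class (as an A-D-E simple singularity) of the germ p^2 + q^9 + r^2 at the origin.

A8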